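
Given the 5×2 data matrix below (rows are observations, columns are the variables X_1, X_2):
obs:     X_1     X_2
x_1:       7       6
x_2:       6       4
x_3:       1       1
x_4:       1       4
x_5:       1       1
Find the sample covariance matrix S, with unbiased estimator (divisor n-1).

Step 1 — column means:
  mean(X_1) = (7 + 6 + 1 + 1 + 1) / 5 = 16/5 = 3.2
  mean(X_2) = (6 + 4 + 1 + 4 + 1) / 5 = 16/5 = 3.2

Step 2 — sample covariance S[i,j] = (1/(n-1)) · Σ_k (x_{k,i} - mean_i) · (x_{k,j} - mean_j), with n-1 = 4.
  S[X_1,X_1] = ((3.8)·(3.8) + (2.8)·(2.8) + (-2.2)·(-2.2) + (-2.2)·(-2.2) + (-2.2)·(-2.2)) / 4 = 36.8/4 = 9.2
  S[X_1,X_2] = ((3.8)·(2.8) + (2.8)·(0.8) + (-2.2)·(-2.2) + (-2.2)·(0.8) + (-2.2)·(-2.2)) / 4 = 20.8/4 = 5.2
  S[X_2,X_2] = ((2.8)·(2.8) + (0.8)·(0.8) + (-2.2)·(-2.2) + (0.8)·(0.8) + (-2.2)·(-2.2)) / 4 = 18.8/4 = 4.7

S is symmetric (S[j,i] = S[i,j]). Assembling:

S = [[9.2, 5.2],
 [5.2, 4.7]]


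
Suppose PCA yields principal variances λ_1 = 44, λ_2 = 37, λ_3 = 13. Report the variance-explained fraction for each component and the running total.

Step 1 — total variance = trace(Sigma) = Σ λ_i = 44 + 37 + 13 = 94.

Step 2 — fraction explained by component i = λ_i / Σ λ:
  PC1: 44/94 = 0.4681
  PC2: 37/94 = 0.3936
  PC3: 13/94 = 0.1383

Step 3 — cumulative fraction after k components = (λ_1 + ... + λ_k) / Σ λ:
  k = 1: 44/94 = 0.4681
  k = 2: (44 + 37)/94 = 81/94 = 0.8617
  k = 3: (44 + 37 + 13)/94 = 94/94 = 1

Summary (fraction, with percent):

explained: PC1 0.4681 (46.81%), PC2 0.3936 (39.36%), PC3 0.1383 (13.83%);  cumulative: 0.4681, 0.8617, 1


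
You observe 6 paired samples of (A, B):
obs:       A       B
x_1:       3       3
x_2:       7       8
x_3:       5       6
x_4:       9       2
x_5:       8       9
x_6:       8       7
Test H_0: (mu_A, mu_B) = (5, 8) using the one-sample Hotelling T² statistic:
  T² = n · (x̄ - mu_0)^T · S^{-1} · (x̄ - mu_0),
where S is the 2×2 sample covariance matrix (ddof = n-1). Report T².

Step 1 — sample mean vector:
  mean(A) = (3 + 7 + 5 + 9 + 8 + 8) / 6 = 40/6 = 6.6667
  mean(B) = (3 + 8 + 6 + 2 + 9 + 7) / 6 = 35/6 = 5.8333
  x̄ = (6.6667, 5.8333),  deviation x̄ - mu_0 = (6.6667, 5.8333) - (5, 8) = (1.6667, -2.1667).

Step 2 — sample covariance matrix, S[i,j] = (1/(n-1)) · Σ_k (x_{k,i} - mean_i) · (x_{k,j} - mean_j), divisor n-1 = 5:
  S[A,A] = ((-3.6667)·(-3.6667) + (0.3333)·(0.3333) + (-1.6667)·(-1.6667) + (2.3333)·(2.3333) + (1.3333)·(1.3333) + (1.3333)·(1.3333)) / 5 = 25.3333/5 = 5.0667
  S[A,B] = ((-3.6667)·(-2.8333) + (0.3333)·(2.1667) + (-1.6667)·(0.1667) + (2.3333)·(-3.8333) + (1.3333)·(3.1667) + (1.3333)·(1.1667)) / 5 = 7.6667/5 = 1.5333
  S[B,B] = ((-2.8333)·(-2.8333) + (2.1667)·(2.1667) + (0.1667)·(0.1667) + (-3.8333)·(-3.8333) + (3.1667)·(3.1667) + (1.1667)·(1.1667)) / 5 = 38.8333/5 = 7.7667
  S = [[5.0667, 1.5333],
 [1.5333, 7.7667]].

Step 3 — invert S. det(S) = 5.0667·7.7667 - (1.5333)² = 37.
  S^{-1} = (1/det) · [[d, -b], [-b, a]] = [[0.2099, -0.0414],
 [-0.0414, 0.1369]].

Step 4 — quadratic form (x̄ - mu_0)^T · S^{-1} · (x̄ - mu_0):
  S^{-1} · (x̄ - mu_0) = (0.4396, -0.3658),
  (x̄ - mu_0)^T · [...] = (1.6667)·(0.4396) + (-2.1667)·(-0.3658) = 1.5252.

Step 5 — scale by n: T² = 6 · 1.5252 = 9.1514.

T² ≈ 9.1514


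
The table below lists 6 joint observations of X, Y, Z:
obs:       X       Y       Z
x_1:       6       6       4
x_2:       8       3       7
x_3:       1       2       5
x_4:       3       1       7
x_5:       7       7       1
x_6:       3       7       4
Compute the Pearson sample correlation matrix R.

Step 1 — column means:
  mean(X) = (6 + 8 + 1 + 3 + 7 + 3) / 6 = 28/6 = 4.6667
  mean(Y) = (6 + 3 + 2 + 1 + 7 + 7) / 6 = 26/6 = 4.3333
  mean(Z) = (4 + 7 + 5 + 7 + 1 + 4) / 6 = 28/6 = 4.6667

Step 2 — sample variances and covariances s[i,j] = (1/(n-1)) · Σ_k (x_{k,i} - mean_i) · (x_{k,j} - mean_j), with n-1 = 5:
  s[X,X] = ((1.3333)·(1.3333) + (3.3333)·(3.3333) + (-3.6667)·(-3.6667) + (-1.6667)·(-1.6667) + (2.3333)·(2.3333) + (-1.6667)·(-1.6667)) / 5 = 37.3333/5 = 7.4667
  s[X,Y] = ((1.3333)·(1.6667) + (3.3333)·(-1.3333) + (-3.6667)·(-2.3333) + (-1.6667)·(-3.3333) + (2.3333)·(2.6667) + (-1.6667)·(2.6667)) / 5 = 13.6667/5 = 2.7333
  s[X,Z] = ((1.3333)·(-0.6667) + (3.3333)·(2.3333) + (-3.6667)·(0.3333) + (-1.6667)·(2.3333) + (2.3333)·(-3.6667) + (-1.6667)·(-0.6667)) / 5 = -5.6667/5 = -1.1333
  s[Y,Y] = ((1.6667)·(1.6667) + (-1.3333)·(-1.3333) + (-2.3333)·(-2.3333) + (-3.3333)·(-3.3333) + (2.6667)·(2.6667) + (2.6667)·(2.6667)) / 5 = 35.3333/5 = 7.0667
  s[Y,Z] = ((1.6667)·(-0.6667) + (-1.3333)·(2.3333) + (-2.3333)·(0.3333) + (-3.3333)·(2.3333) + (2.6667)·(-3.6667) + (2.6667)·(-0.6667)) / 5 = -24.3333/5 = -4.8667
  s[Z,Z] = ((-0.6667)·(-0.6667) + (2.3333)·(2.3333) + (0.3333)·(0.3333) + (2.3333)·(2.3333) + (-3.6667)·(-3.6667) + (-0.6667)·(-0.6667)) / 5 = 25.3333/5 = 5.0667
  Sample standard deviations s_i = √(s[i,i]):
  s(X) = √(7.4667) = 2.7325
  s(Y) = √(7.0667) = 2.6583
  s(Z) = √(5.0667) = 2.2509

Step 3 — r_{ij} = s_{ij} / (s_i · s_j):
  r[X,X] = 1 (diagonal).
  r[X,Y] = 2.7333 / (2.7325 · 2.6583) = 2.7333 / 7.2639 = 0.3763
  r[X,Z] = -1.1333 / (2.7325 · 2.2509) = -1.1333 / 6.1507 = -0.1843
  r[Y,Y] = 1 (diagonal).
  r[Y,Z] = -4.8667 / (2.6583 · 2.2509) = -4.8667 / 5.9837 = -0.8133
  r[Z,Z] = 1 (diagonal).

R is symmetric with unit diagonal. Assembling:

R = [[1, 0.3763, -0.1843],
 [0.3763, 1, -0.8133],
 [-0.1843, -0.8133, 1]]


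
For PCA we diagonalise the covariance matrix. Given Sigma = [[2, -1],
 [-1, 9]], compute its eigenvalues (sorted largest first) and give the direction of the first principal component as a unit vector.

Step 1 — characteristic polynomial of 2×2 Sigma:
  det(Sigma - λI) = λ² - trace · λ + det = 0.
  trace = 2 + 9 = 11, det = 2·9 - (-1)² = 17.
Step 2 — discriminant:
  Δ = trace² - 4·det = 121 - 68 = 53.
Step 3 — eigenvalues:
  λ = (trace ± √Δ)/2 = (11 ± 7.2801)/2,
  λ_1 = 9.1401,  λ_2 = 1.8599.

Step 4 — unit eigenvector for λ_1: solve (Sigma - λ_1 I)v = 0. First row:
  (2 - 9.1401)·v_x + (-1)·v_y = 0, i.e. (-7.1401)·v_x + (-1)·v_y = 0,
  so v ∝ (b, λ_1 - a) = (-1, 7.1401); multiply by -1 so the first entry is positive: u = (1, -7.1401).
  ||u|| = √((1)² + (-7.1401)²) = √(51.9804) ≈ 7.2097,
  v_1 = u/||u|| ≈ (0.1387, -0.9903) (||v_1|| = 1).

λ_1 = 9.1401,  λ_2 = 1.8599;  v_1 ≈ (0.1387, -0.9903)


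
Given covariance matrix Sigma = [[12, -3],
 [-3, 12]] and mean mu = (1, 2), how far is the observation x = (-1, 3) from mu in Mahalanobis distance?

Step 1 — centre the observation: (x - mu) = (-2, 1).

Step 2 — invert Sigma. det(Sigma) = 12·12 - (-3)² = 135.
  Sigma^{-1} = (1/det) · [[d, -b], [-b, a]] = [[0.0889, 0.0222],
 [0.0222, 0.0889]].

Step 3 — form the quadratic (x - mu)^T · Sigma^{-1} · (x - mu):
  Sigma^{-1} · (x - mu) = (-0.1556, 0.0444).
  (x - mu)^T · [Sigma^{-1} · (x - mu)] = (-2)·(-0.1556) + (1)·(0.0444) = 0.3556.

Step 4 — take square root: d = √(0.3556) ≈ 0.5963.

d(x, mu) = √(0.3556) ≈ 0.5963


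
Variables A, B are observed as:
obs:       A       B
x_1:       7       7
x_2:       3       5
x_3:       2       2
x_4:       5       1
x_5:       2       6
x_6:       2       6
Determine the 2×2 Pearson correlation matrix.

Step 1 — column means:
  mean(A) = (7 + 3 + 2 + 5 + 2 + 2) / 6 = 21/6 = 3.5
  mean(B) = (7 + 5 + 2 + 1 + 6 + 6) / 6 = 27/6 = 4.5

Step 2 — sample variances and covariances s[i,j] = (1/(n-1)) · Σ_k (x_{k,i} - mean_i) · (x_{k,j} - mean_j), with n-1 = 5:
  s[A,A] = ((3.5)·(3.5) + (-0.5)·(-0.5) + (-1.5)·(-1.5) + (1.5)·(1.5) + (-1.5)·(-1.5) + (-1.5)·(-1.5)) / 5 = 21.5/5 = 4.3
  s[A,B] = ((3.5)·(2.5) + (-0.5)·(0.5) + (-1.5)·(-2.5) + (1.5)·(-3.5) + (-1.5)·(1.5) + (-1.5)·(1.5)) / 5 = 2.5/5 = 0.5
  s[B,B] = ((2.5)·(2.5) + (0.5)·(0.5) + (-2.5)·(-2.5) + (-3.5)·(-3.5) + (1.5)·(1.5) + (1.5)·(1.5)) / 5 = 29.5/5 = 5.9
  Sample standard deviations s_i = √(s[i,i]):
  s(A) = √(4.3) = 2.0736
  s(B) = √(5.9) = 2.429

Step 3 — r_{ij} = s_{ij} / (s_i · s_j):
  r[A,A] = 1 (diagonal).
  r[A,B] = 0.5 / (2.0736 · 2.429) = 0.5 / 5.0369 = 0.0993
  r[B,B] = 1 (diagonal).

R is symmetric with unit diagonal. Assembling:

R = [[1, 0.0993],
 [0.0993, 1]]


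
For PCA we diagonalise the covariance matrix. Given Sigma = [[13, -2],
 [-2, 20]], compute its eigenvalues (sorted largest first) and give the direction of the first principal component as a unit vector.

Step 1 — characteristic polynomial of 2×2 Sigma:
  det(Sigma - λI) = λ² - trace · λ + det = 0.
  trace = 13 + 20 = 33, det = 13·20 - (-2)² = 256.
Step 2 — discriminant:
  Δ = trace² - 4·det = 1089 - 1024 = 65.
Step 3 — eigenvalues:
  λ = (trace ± √Δ)/2 = (33 ± 8.0623)/2,
  λ_1 = 20.5311,  λ_2 = 12.4689.

Step 4 — unit eigenvector for λ_1: solve (Sigma - λ_1 I)v = 0. First row:
  (13 - 20.5311)·v_x + (-2)·v_y = 0, i.e. (-7.5311)·v_x + (-2)·v_y = 0,
  so v ∝ (b, λ_1 - a) = (-2, 7.5311); multiply by -1 so the first entry is positive: u = (2, -7.5311).
  ||u|| = √((2)² + (-7.5311)²) = √(60.7179) ≈ 7.7922,
  v_1 = u/||u|| ≈ (0.2567, -0.9665) (||v_1|| = 1).

λ_1 = 20.5311,  λ_2 = 12.4689;  v_1 ≈ (0.2567, -0.9665)


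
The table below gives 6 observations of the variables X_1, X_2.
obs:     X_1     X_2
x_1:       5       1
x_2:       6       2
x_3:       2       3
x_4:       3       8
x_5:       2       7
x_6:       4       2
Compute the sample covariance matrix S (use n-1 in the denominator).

Step 1 — column means:
  mean(X_1) = (5 + 6 + 2 + 3 + 2 + 4) / 6 = 22/6 = 3.6667
  mean(X_2) = (1 + 2 + 3 + 8 + 7 + 2) / 6 = 23/6 = 3.8333

Step 2 — sample covariance S[i,j] = (1/(n-1)) · Σ_k (x_{k,i} - mean_i) · (x_{k,j} - mean_j), with n-1 = 5.
  S[X_1,X_1] = ((1.3333)·(1.3333) + (2.3333)·(2.3333) + (-1.6667)·(-1.6667) + (-0.6667)·(-0.6667) + (-1.6667)·(-1.6667) + (0.3333)·(0.3333)) / 5 = 13.3333/5 = 2.6667
  S[X_1,X_2] = ((1.3333)·(-2.8333) + (2.3333)·(-1.8333) + (-1.6667)·(-0.8333) + (-0.6667)·(4.1667) + (-1.6667)·(3.1667) + (0.3333)·(-1.8333)) / 5 = -15.3333/5 = -3.0667
  S[X_2,X_2] = ((-2.8333)·(-2.8333) + (-1.8333)·(-1.8333) + (-0.8333)·(-0.8333) + (4.1667)·(4.1667) + (3.1667)·(3.1667) + (-1.8333)·(-1.8333)) / 5 = 42.8333/5 = 8.5667

S is symmetric (S[j,i] = S[i,j]). Assembling:

S = [[2.6667, -3.0667],
 [-3.0667, 8.5667]]


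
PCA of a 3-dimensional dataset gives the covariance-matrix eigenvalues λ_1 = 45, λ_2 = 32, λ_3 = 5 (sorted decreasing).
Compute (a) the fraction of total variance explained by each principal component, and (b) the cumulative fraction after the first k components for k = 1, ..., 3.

Step 1 — total variance = trace(Sigma) = Σ λ_i = 45 + 32 + 5 = 82.

Step 2 — fraction explained by component i = λ_i / Σ λ:
  PC1: 45/82 = 0.5488
  PC2: 32/82 = 0.3902
  PC3: 5/82 = 0.061

Step 3 — cumulative fraction after k components = (λ_1 + ... + λ_k) / Σ λ:
  k = 1: 45/82 = 0.5488
  k = 2: (45 + 32)/82 = 77/82 = 0.939
  k = 3: (45 + 32 + 5)/82 = 82/82 = 1

Summary (fraction, with percent):

explained: PC1 0.5488 (54.88%), PC2 0.3902 (39.02%), PC3 0.061 (6.1%);  cumulative: 0.5488, 0.939, 1


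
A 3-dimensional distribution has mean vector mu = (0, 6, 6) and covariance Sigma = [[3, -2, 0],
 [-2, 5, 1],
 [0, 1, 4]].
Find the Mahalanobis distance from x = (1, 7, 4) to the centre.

Step 1 — centre the observation: (x - mu) = (1, 1, -2).

Step 2 — invert Sigma (cofactor / det for 3×3, or solve directly):
  Sigma^{-1} = [[0.4634, 0.1951, -0.0488],
 [0.1951, 0.2927, -0.0732],
 [-0.0488, -0.0732, 0.2683]].

Step 3 — form the quadratic (x - mu)^T · Sigma^{-1} · (x - mu):
  Sigma^{-1} · (x - mu) = (0.7561, 0.6341, -0.6585).
  (x - mu)^T · [Sigma^{-1} · (x - mu)] = (1)·(0.7561) + (1)·(0.6341) + (-2)·(-0.6585) = 2.7073.

Step 4 — take square root: d = √(2.7073) ≈ 1.6454.

d(x, mu) = √(2.7073) ≈ 1.6454


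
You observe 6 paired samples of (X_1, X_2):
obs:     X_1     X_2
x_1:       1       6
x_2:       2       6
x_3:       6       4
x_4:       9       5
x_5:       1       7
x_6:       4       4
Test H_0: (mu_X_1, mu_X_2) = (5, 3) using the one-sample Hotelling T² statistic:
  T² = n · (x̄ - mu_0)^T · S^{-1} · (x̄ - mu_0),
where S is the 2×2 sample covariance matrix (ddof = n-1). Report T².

Step 1 — sample mean vector:
  mean(X_1) = (1 + 2 + 6 + 9 + 1 + 4) / 6 = 23/6 = 3.8333
  mean(X_2) = (6 + 6 + 4 + 5 + 7 + 4) / 6 = 32/6 = 5.3333
  x̄ = (3.8333, 5.3333),  deviation x̄ - mu_0 = (3.8333, 5.3333) - (5, 3) = (-1.1667, 2.3333).

Step 2 — sample covariance matrix, S[i,j] = (1/(n-1)) · Σ_k (x_{k,i} - mean_i) · (x_{k,j} - mean_j), divisor n-1 = 5:
  S[X_1,X_1] = ((-2.8333)·(-2.8333) + (-1.8333)·(-1.8333) + (2.1667)·(2.1667) + (5.1667)·(5.1667) + (-2.8333)·(-2.8333) + (0.1667)·(0.1667)) / 5 = 50.8333/5 = 10.1667
  S[X_1,X_2] = ((-2.8333)·(0.6667) + (-1.8333)·(0.6667) + (2.1667)·(-1.3333) + (5.1667)·(-0.3333) + (-2.8333)·(1.6667) + (0.1667)·(-1.3333)) / 5 = -12.6667/5 = -2.5333
  S[X_2,X_2] = ((0.6667)·(0.6667) + (0.6667)·(0.6667) + (-1.3333)·(-1.3333) + (-0.3333)·(-0.3333) + (1.6667)·(1.6667) + (-1.3333)·(-1.3333)) / 5 = 7.3333/5 = 1.4667
  S = [[10.1667, -2.5333],
 [-2.5333, 1.4667]].

Step 3 — invert S. det(S) = 10.1667·1.4667 - (-2.5333)² = 8.4933.
  S^{-1} = (1/det) · [[d, -b], [-b, a]] = [[0.1727, 0.2983],
 [0.2983, 1.197]].

Step 4 — quadratic form (x̄ - mu_0)^T · S^{-1} · (x̄ - mu_0):
  S^{-1} · (x̄ - mu_0) = (0.4945, 2.4451),
  (x̄ - mu_0)^T · [...] = (-1.1667)·(0.4945) + (2.3333)·(2.4451) = 5.1282.

Step 5 — scale by n: T² = 6 · 5.1282 = 30.7692.

T² ≈ 30.7692


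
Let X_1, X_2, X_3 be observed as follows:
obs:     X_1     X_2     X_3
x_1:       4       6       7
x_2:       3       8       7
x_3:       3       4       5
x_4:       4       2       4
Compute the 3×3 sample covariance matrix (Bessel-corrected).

Step 1 — column means:
  mean(X_1) = (4 + 3 + 3 + 4) / 4 = 14/4 = 3.5
  mean(X_2) = (6 + 8 + 4 + 2) / 4 = 20/4 = 5
  mean(X_3) = (7 + 7 + 5 + 4) / 4 = 23/4 = 5.75

Step 2 — sample covariance S[i,j] = (1/(n-1)) · Σ_k (x_{k,i} - mean_i) · (x_{k,j} - mean_j), with n-1 = 3.
  S[X_1,X_1] = ((0.5)·(0.5) + (-0.5)·(-0.5) + (-0.5)·(-0.5) + (0.5)·(0.5)) / 3 = 1/3 = 0.3333
  S[X_1,X_2] = ((0.5)·(1) + (-0.5)·(3) + (-0.5)·(-1) + (0.5)·(-3)) / 3 = -2/3 = -0.6667
  S[X_1,X_3] = ((0.5)·(1.25) + (-0.5)·(1.25) + (-0.5)·(-0.75) + (0.5)·(-1.75)) / 3 = -0.5/3 = -0.1667
  S[X_2,X_2] = ((1)·(1) + (3)·(3) + (-1)·(-1) + (-3)·(-3)) / 3 = 20/3 = 6.6667
  S[X_2,X_3] = ((1)·(1.25) + (3)·(1.25) + (-1)·(-0.75) + (-3)·(-1.75)) / 3 = 11/3 = 3.6667
  S[X_3,X_3] = ((1.25)·(1.25) + (1.25)·(1.25) + (-0.75)·(-0.75) + (-1.75)·(-1.75)) / 3 = 6.75/3 = 2.25

S is symmetric (S[j,i] = S[i,j]). Assembling:

S = [[0.3333, -0.6667, -0.1667],
 [-0.6667, 6.6667, 3.6667],
 [-0.1667, 3.6667, 2.25]]


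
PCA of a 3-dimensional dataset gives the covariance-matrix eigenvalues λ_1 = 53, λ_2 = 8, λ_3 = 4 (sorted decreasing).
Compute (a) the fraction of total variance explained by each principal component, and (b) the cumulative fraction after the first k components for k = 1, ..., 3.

Step 1 — total variance = trace(Sigma) = Σ λ_i = 53 + 8 + 4 = 65.

Step 2 — fraction explained by component i = λ_i / Σ λ:
  PC1: 53/65 = 0.8154
  PC2: 8/65 = 0.1231
  PC3: 4/65 = 0.0615

Step 3 — cumulative fraction after k components = (λ_1 + ... + λ_k) / Σ λ:
  k = 1: 53/65 = 0.8154
  k = 2: (53 + 8)/65 = 61/65 = 0.9385
  k = 3: (53 + 8 + 4)/65 = 65/65 = 1

Summary (fraction, with percent):

explained: PC1 0.8154 (81.54%), PC2 0.1231 (12.31%), PC3 0.0615 (6.15%);  cumulative: 0.8154, 0.9385, 1


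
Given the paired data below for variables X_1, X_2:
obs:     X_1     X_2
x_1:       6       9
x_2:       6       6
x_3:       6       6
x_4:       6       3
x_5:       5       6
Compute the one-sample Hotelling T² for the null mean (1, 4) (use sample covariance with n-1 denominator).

Step 1 — sample mean vector:
  mean(X_1) = (6 + 6 + 6 + 6 + 5) / 5 = 29/5 = 5.8
  mean(X_2) = (9 + 6 + 6 + 3 + 6) / 5 = 30/5 = 6
  x̄ = (5.8, 6),  deviation x̄ - mu_0 = (5.8, 6) - (1, 4) = (4.8, 2).

Step 2 — sample covariance matrix, S[i,j] = (1/(n-1)) · Σ_k (x_{k,i} - mean_i) · (x_{k,j} - mean_j), divisor n-1 = 4:
  S[X_1,X_1] = ((0.2)·(0.2) + (0.2)·(0.2) + (0.2)·(0.2) + (0.2)·(0.2) + (-0.8)·(-0.8)) / 4 = 0.8/4 = 0.2
  S[X_1,X_2] = ((0.2)·(3) + (0.2)·(0) + (0.2)·(0) + (0.2)·(-3) + (-0.8)·(0)) / 4 = 0/4 = 0
  S[X_2,X_2] = ((3)·(3) + (0)·(0) + (0)·(0) + (-3)·(-3) + (0)·(0)) / 4 = 18/4 = 4.5
  S = [[0.2, 0],
 [0, 4.5]].

Step 3 — invert S. det(S) = 0.2·4.5 - (0)² = 0.9.
  S^{-1} = (1/det) · [[d, -b], [-b, a]] = [[5, 0],
 [0, 0.2222]].

Step 4 — quadratic form (x̄ - mu_0)^T · S^{-1} · (x̄ - mu_0):
  S^{-1} · (x̄ - mu_0) = (24, 0.4444),
  (x̄ - mu_0)^T · [...] = (4.8)·(24) + (2)·(0.4444) = 116.0889.

Step 5 — scale by n: T² = 5 · 116.0889 = 580.4444.

T² ≈ 580.4444


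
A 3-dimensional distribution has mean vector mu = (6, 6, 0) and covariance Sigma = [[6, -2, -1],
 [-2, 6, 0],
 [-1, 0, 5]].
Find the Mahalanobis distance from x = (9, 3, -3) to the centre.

Step 1 — centre the observation: (x - mu) = (3, -3, -3).

Step 2 — invert Sigma (cofactor / det for 3×3, or solve directly):
  Sigma^{-1} = [[0.1948, 0.0649, 0.039],
 [0.0649, 0.1883, 0.013],
 [0.039, 0.013, 0.2078]].

Step 3 — form the quadratic (x - mu)^T · Sigma^{-1} · (x - mu):
  Sigma^{-1} · (x - mu) = (0.2727, -0.4091, -0.5455).
  (x - mu)^T · [Sigma^{-1} · (x - mu)] = (3)·(0.2727) + (-3)·(-0.4091) + (-3)·(-0.5455) = 3.6818.

Step 4 — take square root: d = √(3.6818) ≈ 1.9188.

d(x, mu) = √(3.6818) ≈ 1.9188


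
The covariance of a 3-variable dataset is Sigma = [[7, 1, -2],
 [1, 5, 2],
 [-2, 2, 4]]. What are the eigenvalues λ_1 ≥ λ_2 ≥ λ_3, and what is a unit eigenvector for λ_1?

Step 1 — characteristic polynomial p(λ) = det(λI - Sigma) = λ³ - tr·λ² + c_1·λ - det, where tr = trace, c_1 = sum of the principal 2×2 minors, det = det(Sigma):
  tr = 7 + 5 + 4 = 16,
  c_1 = (7·5 - (1)²) + (7·4 - (-2)²) + (5·4 - (2)²) = 34 + 24 + 16 = 74,
  det = 7·(5·4 - (2)²) - (1)·((1)·4 - (2)·(-2)) + (-2)·((1)·(2) - 5·(-2)) = 7·(16) - (1)·(8) + (-2)·(12) = 80.
  So p(λ) = λ³ - 16λ² + 74λ - 80.
Step 2 — look for an integer root (rational root theorem: any rational root is an integer divisor of 80). Testing λ = 8:
  p(8) = 512 - 1024 + 592 - 80 = 0  ✓
  Dividing out (λ - 8): p(λ) = (λ - 8)(λ² - 8λ + 10).
Step 3 — remaining eigenvalues from the quadratic λ² - 8λ + 10 = 0:
  Δ = 8² - 4·10 = 64 - 40 = 24,  λ = (8 ± √24)/2 = (8 ± 4.899)/2 ≈ 6.4495 or 1.5505.
  Sorted: λ_1 = 8,  λ_2 = 6.4495,  λ_3 = 1.5505  (check: sum = 16 = tr ✓).

Step 4 — unit eigenvector for λ_1 = 8: v spans the null space of (Sigma - λ_1 I), whose rows are
  r_1 = (-1, 1, -2),  r_2 = (1, -3, 2),  r_3 = (-2, 2, -4).
  v is orthogonal to every row, so take v ∝ r_1 × r_2 = ((1)·(2) - (-2)·(-3), (-2)·(1) - (-1)·(2), (-1)·(-3) - (1)·(1)) = (-4, 0, 2).
  Rescale (divide by 2; multiply by -1 so the first nonzero entry is positive): u = (2, 0, -1).
  ||u|| = √((2)² + (0)² + (-1)²) = √(5) ≈ 2.2361,  v_1 = u/||u|| ≈ (0.8944, 0, -0.4472) (||v_1|| = 1).

λ_1 = 8,  λ_2 = 6.4495,  λ_3 = 1.5505;  v_1 ≈ (0.8944, 0, -0.4472)


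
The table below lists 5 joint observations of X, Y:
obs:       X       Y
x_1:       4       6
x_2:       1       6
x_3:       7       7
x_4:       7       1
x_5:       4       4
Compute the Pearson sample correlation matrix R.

Step 1 — column means:
  mean(X) = (4 + 1 + 7 + 7 + 4) / 5 = 23/5 = 4.6
  mean(Y) = (6 + 6 + 7 + 1 + 4) / 5 = 24/5 = 4.8

Step 2 — sample variances and covariances s[i,j] = (1/(n-1)) · Σ_k (x_{k,i} - mean_i) · (x_{k,j} - mean_j), with n-1 = 4:
  s[X,X] = ((-0.6)·(-0.6) + (-3.6)·(-3.6) + (2.4)·(2.4) + (2.4)·(2.4) + (-0.6)·(-0.6)) / 4 = 25.2/4 = 6.3
  s[X,Y] = ((-0.6)·(1.2) + (-3.6)·(1.2) + (2.4)·(2.2) + (2.4)·(-3.8) + (-0.6)·(-0.8)) / 4 = -8.4/4 = -2.1
  s[Y,Y] = ((1.2)·(1.2) + (1.2)·(1.2) + (2.2)·(2.2) + (-3.8)·(-3.8) + (-0.8)·(-0.8)) / 4 = 22.8/4 = 5.7
  Sample standard deviations s_i = √(s[i,i]):
  s(X) = √(6.3) = 2.51
  s(Y) = √(5.7) = 2.3875

Step 3 — r_{ij} = s_{ij} / (s_i · s_j):
  r[X,X] = 1 (diagonal).
  r[X,Y] = -2.1 / (2.51 · 2.3875) = -2.1 / 5.9925 = -0.3504
  r[Y,Y] = 1 (diagonal).

R is symmetric with unit diagonal. Assembling:

R = [[1, -0.3504],
 [-0.3504, 1]]


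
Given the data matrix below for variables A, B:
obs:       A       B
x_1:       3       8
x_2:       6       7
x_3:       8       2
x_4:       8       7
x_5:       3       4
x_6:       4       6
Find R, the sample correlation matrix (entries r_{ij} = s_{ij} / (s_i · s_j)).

Step 1 — column means:
  mean(A) = (3 + 6 + 8 + 8 + 3 + 4) / 6 = 32/6 = 5.3333
  mean(B) = (8 + 7 + 2 + 7 + 4 + 6) / 6 = 34/6 = 5.6667

Step 2 — sample variances and covariances s[i,j] = (1/(n-1)) · Σ_k (x_{k,i} - mean_i) · (x_{k,j} - mean_j), with n-1 = 5:
  s[A,A] = ((-2.3333)·(-2.3333) + (0.6667)·(0.6667) + (2.6667)·(2.6667) + (2.6667)·(2.6667) + (-2.3333)·(-2.3333) + (-1.3333)·(-1.3333)) / 5 = 27.3333/5 = 5.4667
  s[A,B] = ((-2.3333)·(2.3333) + (0.6667)·(1.3333) + (2.6667)·(-3.6667) + (2.6667)·(1.3333) + (-2.3333)·(-1.6667) + (-1.3333)·(0.3333)) / 5 = -7.3333/5 = -1.4667
  s[B,B] = ((2.3333)·(2.3333) + (1.3333)·(1.3333) + (-3.6667)·(-3.6667) + (1.3333)·(1.3333) + (-1.6667)·(-1.6667) + (0.3333)·(0.3333)) / 5 = 25.3333/5 = 5.0667
  Sample standard deviations s_i = √(s[i,i]):
  s(A) = √(5.4667) = 2.3381
  s(B) = √(5.0667) = 2.2509

Step 3 — r_{ij} = s_{ij} / (s_i · s_j):
  r[A,A] = 1 (diagonal).
  r[A,B] = -1.4667 / (2.3381 · 2.2509) = -1.4667 / 5.2629 = -0.2787
  r[B,B] = 1 (diagonal).

R is symmetric with unit diagonal. Assembling:

R = [[1, -0.2787],
 [-0.2787, 1]]


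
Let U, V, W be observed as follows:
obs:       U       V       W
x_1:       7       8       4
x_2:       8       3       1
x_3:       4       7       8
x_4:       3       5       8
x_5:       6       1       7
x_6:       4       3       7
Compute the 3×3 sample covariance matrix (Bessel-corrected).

Step 1 — column means:
  mean(U) = (7 + 8 + 4 + 3 + 6 + 4) / 6 = 32/6 = 5.3333
  mean(V) = (8 + 3 + 7 + 5 + 1 + 3) / 6 = 27/6 = 4.5
  mean(W) = (4 + 1 + 8 + 8 + 7 + 7) / 6 = 35/6 = 5.8333

Step 2 — sample covariance S[i,j] = (1/(n-1)) · Σ_k (x_{k,i} - mean_i) · (x_{k,j} - mean_j), with n-1 = 5.
  S[U,U] = ((1.6667)·(1.6667) + (2.6667)·(2.6667) + (-1.3333)·(-1.3333) + (-2.3333)·(-2.3333) + (0.6667)·(0.6667) + (-1.3333)·(-1.3333)) / 5 = 19.3333/5 = 3.8667
  S[U,V] = ((1.6667)·(3.5) + (2.6667)·(-1.5) + (-1.3333)·(2.5) + (-2.3333)·(0.5) + (0.6667)·(-3.5) + (-1.3333)·(-1.5)) / 5 = -3/5 = -0.6
  S[U,W] = ((1.6667)·(-1.8333) + (2.6667)·(-4.8333) + (-1.3333)·(2.1667) + (-2.3333)·(2.1667) + (0.6667)·(1.1667) + (-1.3333)·(1.1667)) / 5 = -24.6667/5 = -4.9333
  S[V,V] = ((3.5)·(3.5) + (-1.5)·(-1.5) + (2.5)·(2.5) + (0.5)·(0.5) + (-3.5)·(-3.5) + (-1.5)·(-1.5)) / 5 = 35.5/5 = 7.1
  S[V,W] = ((3.5)·(-1.8333) + (-1.5)·(-4.8333) + (2.5)·(2.1667) + (0.5)·(2.1667) + (-3.5)·(1.1667) + (-1.5)·(1.1667)) / 5 = 1.5/5 = 0.3
  S[W,W] = ((-1.8333)·(-1.8333) + (-4.8333)·(-4.8333) + (2.1667)·(2.1667) + (2.1667)·(2.1667) + (1.1667)·(1.1667) + (1.1667)·(1.1667)) / 5 = 38.8333/5 = 7.7667

S is symmetric (S[j,i] = S[i,j]). Assembling:

S = [[3.8667, -0.6, -4.9333],
 [-0.6, 7.1, 0.3],
 [-4.9333, 0.3, 7.7667]]


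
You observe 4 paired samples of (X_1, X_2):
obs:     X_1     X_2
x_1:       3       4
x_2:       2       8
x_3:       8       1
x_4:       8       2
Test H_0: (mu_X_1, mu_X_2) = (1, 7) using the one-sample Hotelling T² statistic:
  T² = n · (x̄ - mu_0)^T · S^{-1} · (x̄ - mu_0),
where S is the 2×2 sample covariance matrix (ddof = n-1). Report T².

Step 1 — sample mean vector:
  mean(X_1) = (3 + 2 + 8 + 8) / 4 = 21/4 = 5.25
  mean(X_2) = (4 + 8 + 1 + 2) / 4 = 15/4 = 3.75
  x̄ = (5.25, 3.75),  deviation x̄ - mu_0 = (5.25, 3.75) - (1, 7) = (4.25, -3.25).

Step 2 — sample covariance matrix, S[i,j] = (1/(n-1)) · Σ_k (x_{k,i} - mean_i) · (x_{k,j} - mean_j), divisor n-1 = 3:
  S[X_1,X_1] = ((-2.25)·(-2.25) + (-3.25)·(-3.25) + (2.75)·(2.75) + (2.75)·(2.75)) / 3 = 30.75/3 = 10.25
  S[X_1,X_2] = ((-2.25)·(0.25) + (-3.25)·(4.25) + (2.75)·(-2.75) + (2.75)·(-1.75)) / 3 = -26.75/3 = -8.9167
  S[X_2,X_2] = ((0.25)·(0.25) + (4.25)·(4.25) + (-2.75)·(-2.75) + (-1.75)·(-1.75)) / 3 = 28.75/3 = 9.5833
  S = [[10.25, -8.9167],
 [-8.9167, 9.5833]].

Step 3 — invert S. det(S) = 10.25·9.5833 - (-8.9167)² = 18.7222.
  S^{-1} = (1/det) · [[d, -b], [-b, a]] = [[0.5119, 0.4763],
 [0.4763, 0.5475]].

Step 4 — quadratic form (x̄ - mu_0)^T · S^{-1} · (x̄ - mu_0):
  S^{-1} · (x̄ - mu_0) = (0.6276, 0.2448),
  (x̄ - mu_0)^T · [...] = (4.25)·(0.6276) + (-3.25)·(0.2448) = 1.8717.

Step 5 — scale by n: T² = 4 · 1.8717 = 7.4866.

T² ≈ 7.4866


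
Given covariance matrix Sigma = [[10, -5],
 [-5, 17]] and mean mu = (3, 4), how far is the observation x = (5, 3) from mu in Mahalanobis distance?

Step 1 — centre the observation: (x - mu) = (2, -1).

Step 2 — invert Sigma. det(Sigma) = 10·17 - (-5)² = 145.
  Sigma^{-1} = (1/det) · [[d, -b], [-b, a]] = [[0.1172, 0.0345],
 [0.0345, 0.069]].

Step 3 — form the quadratic (x - mu)^T · Sigma^{-1} · (x - mu):
  Sigma^{-1} · (x - mu) = (0.2, 0).
  (x - mu)^T · [Sigma^{-1} · (x - mu)] = (2)·(0.2) + (-1)·(0) = 0.4.

Step 4 — take square root: d = √(0.4) ≈ 0.6325.

d(x, mu) = √(0.4) ≈ 0.6325


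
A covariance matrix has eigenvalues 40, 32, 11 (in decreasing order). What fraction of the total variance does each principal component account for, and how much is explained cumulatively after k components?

Step 1 — total variance = trace(Sigma) = Σ λ_i = 40 + 32 + 11 = 83.

Step 2 — fraction explained by component i = λ_i / Σ λ:
  PC1: 40/83 = 0.4819
  PC2: 32/83 = 0.3855
  PC3: 11/83 = 0.1325

Step 3 — cumulative fraction after k components = (λ_1 + ... + λ_k) / Σ λ:
  k = 1: 40/83 = 0.4819
  k = 2: (40 + 32)/83 = 72/83 = 0.8675
  k = 3: (40 + 32 + 11)/83 = 83/83 = 1

Summary (fraction, with percent):

explained: PC1 0.4819 (48.19%), PC2 0.3855 (38.55%), PC3 0.1325 (13.25%);  cumulative: 0.4819, 0.8675, 1


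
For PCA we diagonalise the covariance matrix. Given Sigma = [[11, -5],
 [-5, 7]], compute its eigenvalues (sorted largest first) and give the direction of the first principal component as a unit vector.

Step 1 — characteristic polynomial of 2×2 Sigma:
  det(Sigma - λI) = λ² - trace · λ + det = 0.
  trace = 11 + 7 = 18, det = 11·7 - (-5)² = 52.
Step 2 — discriminant:
  Δ = trace² - 4·det = 324 - 208 = 116.
Step 3 — eigenvalues:
  λ = (trace ± √Δ)/2 = (18 ± 10.7703)/2,
  λ_1 = 14.3852,  λ_2 = 3.6148.

Step 4 — unit eigenvector for λ_1: solve (Sigma - λ_1 I)v = 0. First row:
  (11 - 14.3852)·v_x + (-5)·v_y = 0, i.e. (-3.3852)·v_x + (-5)·v_y = 0,
  so v ∝ (b, λ_1 - a) = (-5, 3.3852); multiply by -1 so the first entry is positive: u = (5, -3.3852).
  ||u|| = √((5)² + (-3.3852)²) = √(36.4593) ≈ 6.0382,
  v_1 = u/||u|| ≈ (0.8281, -0.5606) (||v_1|| = 1).

λ_1 = 14.3852,  λ_2 = 3.6148;  v_1 ≈ (0.8281, -0.5606)


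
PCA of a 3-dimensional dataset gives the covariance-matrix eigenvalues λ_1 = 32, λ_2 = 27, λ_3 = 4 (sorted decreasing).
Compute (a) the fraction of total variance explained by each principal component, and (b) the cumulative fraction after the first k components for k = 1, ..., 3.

Step 1 — total variance = trace(Sigma) = Σ λ_i = 32 + 27 + 4 = 63.

Step 2 — fraction explained by component i = λ_i / Σ λ:
  PC1: 32/63 = 0.5079
  PC2: 27/63 = 0.4286
  PC3: 4/63 = 0.0635

Step 3 — cumulative fraction after k components = (λ_1 + ... + λ_k) / Σ λ:
  k = 1: 32/63 = 0.5079
  k = 2: (32 + 27)/63 = 59/63 = 0.9365
  k = 3: (32 + 27 + 4)/63 = 63/63 = 1

Summary (fraction, with percent):

explained: PC1 0.5079 (50.79%), PC2 0.4286 (42.86%), PC3 0.0635 (6.35%);  cumulative: 0.5079, 0.9365, 1


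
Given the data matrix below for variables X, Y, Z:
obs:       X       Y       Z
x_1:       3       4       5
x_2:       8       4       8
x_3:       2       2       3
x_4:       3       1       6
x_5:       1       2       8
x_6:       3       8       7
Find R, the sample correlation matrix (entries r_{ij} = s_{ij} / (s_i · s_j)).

Step 1 — column means:
  mean(X) = (3 + 8 + 2 + 3 + 1 + 3) / 6 = 20/6 = 3.3333
  mean(Y) = (4 + 4 + 2 + 1 + 2 + 8) / 6 = 21/6 = 3.5
  mean(Z) = (5 + 8 + 3 + 6 + 8 + 7) / 6 = 37/6 = 6.1667

Step 2 — sample variances and covariances s[i,j] = (1/(n-1)) · Σ_k (x_{k,i} - mean_i) · (x_{k,j} - mean_j), with n-1 = 5:
  s[X,X] = ((-0.3333)·(-0.3333) + (4.6667)·(4.6667) + (-1.3333)·(-1.3333) + (-0.3333)·(-0.3333) + (-2.3333)·(-2.3333) + (-0.3333)·(-0.3333)) / 5 = 29.3333/5 = 5.8667
  s[X,Y] = ((-0.3333)·(0.5) + (4.6667)·(0.5) + (-1.3333)·(-1.5) + (-0.3333)·(-2.5) + (-2.3333)·(-1.5) + (-0.3333)·(4.5)) / 5 = 7/5 = 1.4
  s[X,Z] = ((-0.3333)·(-1.1667) + (4.6667)·(1.8333) + (-1.3333)·(-3.1667) + (-0.3333)·(-0.1667) + (-2.3333)·(1.8333) + (-0.3333)·(0.8333)) / 5 = 8.6667/5 = 1.7333
  s[Y,Y] = ((0.5)·(0.5) + (0.5)·(0.5) + (-1.5)·(-1.5) + (-2.5)·(-2.5) + (-1.5)·(-1.5) + (4.5)·(4.5)) / 5 = 31.5/5 = 6.3
  s[Y,Z] = ((0.5)·(-1.1667) + (0.5)·(1.8333) + (-1.5)·(-3.1667) + (-2.5)·(-0.1667) + (-1.5)·(1.8333) + (4.5)·(0.8333)) / 5 = 6.5/5 = 1.3
  s[Z,Z] = ((-1.1667)·(-1.1667) + (1.8333)·(1.8333) + (-3.1667)·(-3.1667) + (-0.1667)·(-0.1667) + (1.8333)·(1.8333) + (0.8333)·(0.8333)) / 5 = 18.8333/5 = 3.7667
  Sample standard deviations s_i = √(s[i,i]):
  s(X) = √(5.8667) = 2.4221
  s(Y) = √(6.3) = 2.51
  s(Z) = √(3.7667) = 1.9408

Step 3 — r_{ij} = s_{ij} / (s_i · s_j):
  r[X,X] = 1 (diagonal).
  r[X,Y] = 1.4 / (2.4221 · 2.51) = 1.4 / 6.0795 = 0.2303
  r[X,Z] = 1.7333 / (2.4221 · 1.9408) = 1.7333 / 4.7008 = 0.3687
  r[Y,Y] = 1 (diagonal).
  r[Y,Z] = 1.3 / (2.51 · 1.9408) = 1.3 / 4.8713 = 0.2669
  r[Z,Z] = 1 (diagonal).

R is symmetric with unit diagonal. Assembling:

R = [[1, 0.2303, 0.3687],
 [0.2303, 1, 0.2669],
 [0.3687, 0.2669, 1]]


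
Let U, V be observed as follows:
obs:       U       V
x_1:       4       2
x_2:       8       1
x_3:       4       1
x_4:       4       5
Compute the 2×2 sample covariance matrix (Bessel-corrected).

Step 1 — column means:
  mean(U) = (4 + 8 + 4 + 4) / 4 = 20/4 = 5
  mean(V) = (2 + 1 + 1 + 5) / 4 = 9/4 = 2.25

Step 2 — sample covariance S[i,j] = (1/(n-1)) · Σ_k (x_{k,i} - mean_i) · (x_{k,j} - mean_j), with n-1 = 3.
  S[U,U] = ((-1)·(-1) + (3)·(3) + (-1)·(-1) + (-1)·(-1)) / 3 = 12/3 = 4
  S[U,V] = ((-1)·(-0.25) + (3)·(-1.25) + (-1)·(-1.25) + (-1)·(2.75)) / 3 = -5/3 = -1.6667
  S[V,V] = ((-0.25)·(-0.25) + (-1.25)·(-1.25) + (-1.25)·(-1.25) + (2.75)·(2.75)) / 3 = 10.75/3 = 3.5833

S is symmetric (S[j,i] = S[i,j]). Assembling:

S = [[4, -1.6667],
 [-1.6667, 3.5833]]


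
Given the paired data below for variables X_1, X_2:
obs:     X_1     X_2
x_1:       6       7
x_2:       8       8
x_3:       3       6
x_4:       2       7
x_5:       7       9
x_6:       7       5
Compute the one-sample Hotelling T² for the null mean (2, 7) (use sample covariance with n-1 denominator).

Step 1 — sample mean vector:
  mean(X_1) = (6 + 8 + 3 + 2 + 7 + 7) / 6 = 33/6 = 5.5
  mean(X_2) = (7 + 8 + 6 + 7 + 9 + 5) / 6 = 42/6 = 7
  x̄ = (5.5, 7),  deviation x̄ - mu_0 = (5.5, 7) - (2, 7) = (3.5, 0).

Step 2 — sample covariance matrix, S[i,j] = (1/(n-1)) · Σ_k (x_{k,i} - mean_i) · (x_{k,j} - mean_j), divisor n-1 = 5:
  S[X_1,X_1] = ((0.5)·(0.5) + (2.5)·(2.5) + (-2.5)·(-2.5) + (-3.5)·(-3.5) + (1.5)·(1.5) + (1.5)·(1.5)) / 5 = 29.5/5 = 5.9
  S[X_1,X_2] = ((0.5)·(0) + (2.5)·(1) + (-2.5)·(-1) + (-3.5)·(0) + (1.5)·(2) + (1.5)·(-2)) / 5 = 5/5 = 1
  S[X_2,X_2] = ((0)·(0) + (1)·(1) + (-1)·(-1) + (0)·(0) + (2)·(2) + (-2)·(-2)) / 5 = 10/5 = 2
  S = [[5.9, 1],
 [1, 2]].

Step 3 — invert S. det(S) = 5.9·2 - (1)² = 10.8.
  S^{-1} = (1/det) · [[d, -b], [-b, a]] = [[0.1852, -0.0926],
 [-0.0926, 0.5463]].

Step 4 — quadratic form (x̄ - mu_0)^T · S^{-1} · (x̄ - mu_0):
  S^{-1} · (x̄ - mu_0) = (0.6481, -0.3241),
  (x̄ - mu_0)^T · [...] = (3.5)·(0.6481) + (0)·(-0.3241) = 2.2685.

Step 5 — scale by n: T² = 6 · 2.2685 = 13.6111.

T² ≈ 13.6111


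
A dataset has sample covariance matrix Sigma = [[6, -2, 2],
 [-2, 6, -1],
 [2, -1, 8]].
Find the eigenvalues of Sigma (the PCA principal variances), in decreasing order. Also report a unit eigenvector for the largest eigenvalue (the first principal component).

Step 1 — characteristic polynomial p(λ) = det(λI - Sigma) = λ³ - tr·λ² + c_1·λ - det, where tr = trace, c_1 = sum of the principal 2×2 minors, det = det(Sigma):
  tr = 6 + 6 + 8 = 20,
  c_1 = (6·6 - (-2)²) + (6·8 - (2)²) + (6·8 - (-1)²) = 32 + 44 + 47 = 123,
  det = 6·(6·8 - (-1)²) - (-2)·((-2)·8 - (-1)·(2)) + (2)·((-2)·(-1) - 6·(2)) = 6·(47) - (-2)·(-14) + (2)·(-10) = 234.
  So p(λ) = λ³ - 20λ² + 123λ - 234.
Step 2 — look for an integer root (rational root theorem: any rational root is an integer divisor of 234). Testing λ = 6:
  p(6) = 216 - 720 + 738 - 234 = 0  ✓
  Dividing out (λ - 6): p(λ) = (λ - 6)(λ² - 14λ + 39).
Step 3 — remaining eigenvalues from the quadratic λ² - 14λ + 39 = 0:
  Δ = 14² - 4·39 = 196 - 156 = 40,  λ = (14 ± √40)/2 = (14 ± 6.3246)/2 ≈ 10.1623 or 3.8377.
  Sorted: λ_1 = 10.1623,  λ_2 = 6,  λ_3 = 3.8377  (check: sum = 20 = tr ✓).

Step 4 — unit eigenvector for λ_1 ≈ 10.1623: v spans the null space of (Sigma - λ_1 I), whose rows are
  r_1 = (-4.1623, -2, 2),  r_2 = (-2, -4.1623, -1),  r_3 = (2, -1, -2.1623).
  v is orthogonal to every row, so take v ∝ r_1 × r_2 = ((-2)·(-1) - (2)·(-4.1623), (2)·(-2) - (-4.1623)·(-1), (-4.1623)·(-4.1623) - (-2)·(-2)) ≈ (10.3246, -8.1623, 13.3246).
  Let u = (10.3246, -8.1623, 13.3246).
  ||u|| = √((10.3246)² + (-8.1623)² + (13.3246)²) = √(350.763) ≈ 18.7287,  v_1 = u/||u|| ≈ (0.5513, -0.4358, 0.7115) (||v_1|| = 1).

λ_1 = 10.1623,  λ_2 = 6,  λ_3 = 3.8377;  v_1 ≈ (0.5513, -0.4358, 0.7115)


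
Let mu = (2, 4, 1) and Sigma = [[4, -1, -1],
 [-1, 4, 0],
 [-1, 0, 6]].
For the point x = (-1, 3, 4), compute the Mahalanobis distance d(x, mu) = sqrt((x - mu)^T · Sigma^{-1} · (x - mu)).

Step 1 — centre the observation: (x - mu) = (-3, -1, 3).

Step 2 — invert Sigma (cofactor / det for 3×3, or solve directly):
  Sigma^{-1} = [[0.2791, 0.0698, 0.0465],
 [0.0698, 0.2674, 0.0116],
 [0.0465, 0.0116, 0.1744]].

Step 3 — form the quadratic (x - mu)^T · Sigma^{-1} · (x - mu):
  Sigma^{-1} · (x - mu) = (-0.7674, -0.4419, 0.3721).
  (x - mu)^T · [Sigma^{-1} · (x - mu)] = (-3)·(-0.7674) + (-1)·(-0.4419) + (3)·(0.3721) = 3.8605.

Step 4 — take square root: d = √(3.8605) ≈ 1.9648.

d(x, mu) = √(3.8605) ≈ 1.9648


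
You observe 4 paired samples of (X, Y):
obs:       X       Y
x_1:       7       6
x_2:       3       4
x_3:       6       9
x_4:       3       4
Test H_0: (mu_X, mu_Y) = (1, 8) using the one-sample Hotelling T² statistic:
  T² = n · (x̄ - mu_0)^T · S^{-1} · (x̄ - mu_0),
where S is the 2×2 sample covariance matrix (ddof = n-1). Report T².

Step 1 — sample mean vector:
  mean(X) = (7 + 3 + 6 + 3) / 4 = 19/4 = 4.75
  mean(Y) = (6 + 4 + 9 + 4) / 4 = 23/4 = 5.75
  x̄ = (4.75, 5.75),  deviation x̄ - mu_0 = (4.75, 5.75) - (1, 8) = (3.75, -2.25).

Step 2 — sample covariance matrix, S[i,j] = (1/(n-1)) · Σ_k (x_{k,i} - mean_i) · (x_{k,j} - mean_j), divisor n-1 = 3:
  S[X,X] = ((2.25)·(2.25) + (-1.75)·(-1.75) + (1.25)·(1.25) + (-1.75)·(-1.75)) / 3 = 12.75/3 = 4.25
  S[X,Y] = ((2.25)·(0.25) + (-1.75)·(-1.75) + (1.25)·(3.25) + (-1.75)·(-1.75)) / 3 = 10.75/3 = 3.5833
  S[Y,Y] = ((0.25)·(0.25) + (-1.75)·(-1.75) + (3.25)·(3.25) + (-1.75)·(-1.75)) / 3 = 16.75/3 = 5.5833
  S = [[4.25, 3.5833],
 [3.5833, 5.5833]].

Step 3 — invert S. det(S) = 4.25·5.5833 - (3.5833)² = 10.8889.
  S^{-1} = (1/det) · [[d, -b], [-b, a]] = [[0.5128, -0.3291],
 [-0.3291, 0.3903]].

Step 4 — quadratic form (x̄ - mu_0)^T · S^{-1} · (x̄ - mu_0):
  S^{-1} · (x̄ - mu_0) = (2.6633, -2.1122),
  (x̄ - mu_0)^T · [...] = (3.75)·(2.6633) + (-2.25)·(-2.1122) = 14.7398.

Step 5 — scale by n: T² = 4 · 14.7398 = 58.9592.

T² ≈ 58.9592


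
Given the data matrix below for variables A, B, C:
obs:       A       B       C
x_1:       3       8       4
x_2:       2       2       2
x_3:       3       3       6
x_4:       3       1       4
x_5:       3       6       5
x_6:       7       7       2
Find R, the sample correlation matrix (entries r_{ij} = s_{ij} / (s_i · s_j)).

Step 1 — column means:
  mean(A) = (3 + 2 + 3 + 3 + 3 + 7) / 6 = 21/6 = 3.5
  mean(B) = (8 + 2 + 3 + 1 + 6 + 7) / 6 = 27/6 = 4.5
  mean(C) = (4 + 2 + 6 + 4 + 5 + 2) / 6 = 23/6 = 3.8333

Step 2 — sample variances and covariances s[i,j] = (1/(n-1)) · Σ_k (x_{k,i} - mean_i) · (x_{k,j} - mean_j), with n-1 = 5:
  s[A,A] = ((-0.5)·(-0.5) + (-1.5)·(-1.5) + (-0.5)·(-0.5) + (-0.5)·(-0.5) + (-0.5)·(-0.5) + (3.5)·(3.5)) / 5 = 15.5/5 = 3.1
  s[A,B] = ((-0.5)·(3.5) + (-1.5)·(-2.5) + (-0.5)·(-1.5) + (-0.5)·(-3.5) + (-0.5)·(1.5) + (3.5)·(2.5)) / 5 = 12.5/5 = 2.5
  s[A,C] = ((-0.5)·(0.1667) + (-1.5)·(-1.8333) + (-0.5)·(2.1667) + (-0.5)·(0.1667) + (-0.5)·(1.1667) + (3.5)·(-1.8333)) / 5 = -5.5/5 = -1.1
  s[B,B] = ((3.5)·(3.5) + (-2.5)·(-2.5) + (-1.5)·(-1.5) + (-3.5)·(-3.5) + (1.5)·(1.5) + (2.5)·(2.5)) / 5 = 41.5/5 = 8.3
  s[B,C] = ((3.5)·(0.1667) + (-2.5)·(-1.8333) + (-1.5)·(2.1667) + (-3.5)·(0.1667) + (1.5)·(1.1667) + (2.5)·(-1.8333)) / 5 = -1.5/5 = -0.3
  s[C,C] = ((0.1667)·(0.1667) + (-1.8333)·(-1.8333) + (2.1667)·(2.1667) + (0.1667)·(0.1667) + (1.1667)·(1.1667) + (-1.8333)·(-1.8333)) / 5 = 12.8333/5 = 2.5667
  Sample standard deviations s_i = √(s[i,i]):
  s(A) = √(3.1) = 1.7607
  s(B) = √(8.3) = 2.881
  s(C) = √(2.5667) = 1.6021

Step 3 — r_{ij} = s_{ij} / (s_i · s_j):
  r[A,A] = 1 (diagonal).
  r[A,B] = 2.5 / (1.7607 · 2.881) = 2.5 / 5.0725 = 0.4929
  r[A,C] = -1.1 / (1.7607 · 1.6021) = -1.1 / 2.8208 = -0.39
  r[B,B] = 1 (diagonal).
  r[B,C] = -0.3 / (2.881 · 1.6021) = -0.3 / 4.6156 = -0.065
  r[C,C] = 1 (diagonal).

R is symmetric with unit diagonal. Assembling:

R = [[1, 0.4929, -0.39],
 [0.4929, 1, -0.065],
 [-0.39, -0.065, 1]]


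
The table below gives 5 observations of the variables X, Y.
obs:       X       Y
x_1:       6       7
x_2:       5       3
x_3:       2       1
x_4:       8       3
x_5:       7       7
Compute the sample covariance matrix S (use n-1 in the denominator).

Step 1 — column means:
  mean(X) = (6 + 5 + 2 + 8 + 7) / 5 = 28/5 = 5.6
  mean(Y) = (7 + 3 + 1 + 3 + 7) / 5 = 21/5 = 4.2

Step 2 — sample covariance S[i,j] = (1/(n-1)) · Σ_k (x_{k,i} - mean_i) · (x_{k,j} - mean_j), with n-1 = 4.
  S[X,X] = ((0.4)·(0.4) + (-0.6)·(-0.6) + (-3.6)·(-3.6) + (2.4)·(2.4) + (1.4)·(1.4)) / 4 = 21.2/4 = 5.3
  S[X,Y] = ((0.4)·(2.8) + (-0.6)·(-1.2) + (-3.6)·(-3.2) + (2.4)·(-1.2) + (1.4)·(2.8)) / 4 = 14.4/4 = 3.6
  S[Y,Y] = ((2.8)·(2.8) + (-1.2)·(-1.2) + (-3.2)·(-3.2) + (-1.2)·(-1.2) + (2.8)·(2.8)) / 4 = 28.8/4 = 7.2

S is symmetric (S[j,i] = S[i,j]). Assembling:

S = [[5.3, 3.6],
 [3.6, 7.2]]


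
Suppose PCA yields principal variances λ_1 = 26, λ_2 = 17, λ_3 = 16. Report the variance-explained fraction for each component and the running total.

Step 1 — total variance = trace(Sigma) = Σ λ_i = 26 + 17 + 16 = 59.

Step 2 — fraction explained by component i = λ_i / Σ λ:
  PC1: 26/59 = 0.4407
  PC2: 17/59 = 0.2881
  PC3: 16/59 = 0.2712

Step 3 — cumulative fraction after k components = (λ_1 + ... + λ_k) / Σ λ:
  k = 1: 26/59 = 0.4407
  k = 2: (26 + 17)/59 = 43/59 = 0.7288
  k = 3: (26 + 17 + 16)/59 = 59/59 = 1

Summary (fraction, with percent):

explained: PC1 0.4407 (44.07%), PC2 0.2881 (28.81%), PC3 0.2712 (27.12%);  cumulative: 0.4407, 0.7288, 1


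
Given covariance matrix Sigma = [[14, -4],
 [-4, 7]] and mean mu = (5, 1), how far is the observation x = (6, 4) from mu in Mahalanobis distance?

Step 1 — centre the observation: (x - mu) = (1, 3).

Step 2 — invert Sigma. det(Sigma) = 14·7 - (-4)² = 82.
  Sigma^{-1} = (1/det) · [[d, -b], [-b, a]] = [[0.0854, 0.0488],
 [0.0488, 0.1707]].

Step 3 — form the quadratic (x - mu)^T · Sigma^{-1} · (x - mu):
  Sigma^{-1} · (x - mu) = (0.2317, 0.561).
  (x - mu)^T · [Sigma^{-1} · (x - mu)] = (1)·(0.2317) + (3)·(0.561) = 1.9146.

Step 4 — take square root: d = √(1.9146) ≈ 1.3837.

d(x, mu) = √(1.9146) ≈ 1.3837
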